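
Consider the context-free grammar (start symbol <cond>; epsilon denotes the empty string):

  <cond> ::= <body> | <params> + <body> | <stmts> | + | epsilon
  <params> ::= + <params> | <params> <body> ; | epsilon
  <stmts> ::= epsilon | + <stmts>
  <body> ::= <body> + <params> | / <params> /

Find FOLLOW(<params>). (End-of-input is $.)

In <cond> ::= <params> + <body>: add FIRST(+ <body>) = { + }.
In <params> ::= + <params>: <params> is at the end, add FOLLOW(<params>) = { $, +, /, ; }.
In <params> ::= <params> <body> ;: add FIRST(<body> ;) = { / }.
In <body> ::= <body> + <params>: <params> is at the end, add FOLLOW(<body>) = { $, +, ; }.
In <body> ::= / <params> /: add FIRST(/) = { / }.
Union: FOLLOW(<params>) = { $, +, /, ; }.

{ $, +, /, ; }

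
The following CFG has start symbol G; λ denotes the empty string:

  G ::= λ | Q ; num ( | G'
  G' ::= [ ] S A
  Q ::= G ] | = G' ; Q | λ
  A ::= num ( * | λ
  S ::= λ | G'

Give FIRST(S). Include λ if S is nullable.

{ [, λ }

S ::= λ contributes λ.
From S ::= G': add FIRST(G') = { [ }.
Union: FIRST(S) = { [, λ }.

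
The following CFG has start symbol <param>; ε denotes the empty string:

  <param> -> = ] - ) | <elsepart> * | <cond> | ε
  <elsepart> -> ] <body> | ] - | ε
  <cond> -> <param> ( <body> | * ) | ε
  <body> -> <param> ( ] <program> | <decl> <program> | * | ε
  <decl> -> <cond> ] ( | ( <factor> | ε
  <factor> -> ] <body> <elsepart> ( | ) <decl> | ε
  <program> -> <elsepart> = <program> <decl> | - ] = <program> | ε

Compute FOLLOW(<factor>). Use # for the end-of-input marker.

{ #, (, *, -, =, ] }

In <decl> -> ( <factor>: <factor> is at the end, add FOLLOW(<decl>) = { #, (, *, -, =, ] }.
Union: FOLLOW(<factor>) = { #, (, *, -, =, ] }.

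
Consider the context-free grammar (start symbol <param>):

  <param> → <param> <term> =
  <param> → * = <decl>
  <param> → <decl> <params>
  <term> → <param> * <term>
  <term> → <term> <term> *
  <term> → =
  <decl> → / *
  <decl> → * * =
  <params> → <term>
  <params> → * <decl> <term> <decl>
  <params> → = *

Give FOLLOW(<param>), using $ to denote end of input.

<param> is the start symbol, so $ ∈ FOLLOW(<param>).
In <param> → <param> <term> =: add FIRST(<term> =) = { *, /, = }.
In <term> → <param> * <term>: add FIRST(* <term>) = { * }.
Union: FOLLOW(<param>) = { $, *, /, = }.

{ $, *, /, = }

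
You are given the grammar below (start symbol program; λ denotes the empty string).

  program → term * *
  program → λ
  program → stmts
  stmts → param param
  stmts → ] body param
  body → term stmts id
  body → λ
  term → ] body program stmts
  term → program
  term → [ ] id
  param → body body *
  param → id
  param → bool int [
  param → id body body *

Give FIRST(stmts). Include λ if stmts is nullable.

From stmts → param param: add FIRST(param) = { *, [, ], bool, id }.
stmts → ] body param contributes {]}.
Union: FIRST(stmts) = { *, [, ], bool, id }.

{ *, [, ], bool, id }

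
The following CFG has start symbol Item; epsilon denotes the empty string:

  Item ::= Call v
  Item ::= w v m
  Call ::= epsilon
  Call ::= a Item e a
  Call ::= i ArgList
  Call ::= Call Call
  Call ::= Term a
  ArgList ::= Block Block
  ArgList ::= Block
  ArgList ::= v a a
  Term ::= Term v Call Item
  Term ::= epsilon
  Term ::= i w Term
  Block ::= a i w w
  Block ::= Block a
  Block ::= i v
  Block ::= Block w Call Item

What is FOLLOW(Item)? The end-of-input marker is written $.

{ $, a, e, i, v, w }

Item is the start symbol, so $ ∈ FOLLOW(Item).
In Call ::= a Item e a: add FIRST(e a) = { e }.
In Term ::= Term v Call Item: Item is at the end, add FOLLOW(Term) = { a, v }.
In Block ::= Block w Call Item: Item is at the end, add FOLLOW(Block) = { a, i, v, w }.
Union: FOLLOW(Item) = { $, a, e, i, v, w }.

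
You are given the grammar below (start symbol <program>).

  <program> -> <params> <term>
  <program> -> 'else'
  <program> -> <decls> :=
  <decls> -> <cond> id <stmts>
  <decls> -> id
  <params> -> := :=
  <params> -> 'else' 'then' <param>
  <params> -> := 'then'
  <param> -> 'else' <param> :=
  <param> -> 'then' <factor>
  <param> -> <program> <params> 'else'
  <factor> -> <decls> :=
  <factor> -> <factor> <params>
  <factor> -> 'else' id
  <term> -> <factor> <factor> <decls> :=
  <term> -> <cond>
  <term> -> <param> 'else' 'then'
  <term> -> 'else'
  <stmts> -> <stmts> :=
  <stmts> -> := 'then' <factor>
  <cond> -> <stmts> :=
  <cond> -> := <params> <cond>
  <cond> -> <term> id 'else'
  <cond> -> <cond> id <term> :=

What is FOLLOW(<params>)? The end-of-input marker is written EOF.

In <program> -> <params> <term>: add FIRST(<term>) = { 'else', 'then', :=, id }.
In <param> -> <program> <params> 'else': add FIRST('else') = { 'else' }.
In <factor> -> <factor> <params>: <params> is at the end, add FOLLOW(<factor>) = { 'else', 'then', :=, id }.
In <cond> -> := <params> <cond>: add FIRST(<cond>) = { 'else', 'then', :=, id }.
Union: FOLLOW(<params>) = { 'else', 'then', :=, id }.

{ 'else', 'then', :=, id }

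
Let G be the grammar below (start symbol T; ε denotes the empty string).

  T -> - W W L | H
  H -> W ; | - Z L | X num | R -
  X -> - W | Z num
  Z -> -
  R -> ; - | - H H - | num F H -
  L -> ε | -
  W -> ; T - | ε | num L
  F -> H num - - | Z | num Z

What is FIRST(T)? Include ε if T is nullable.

T -> - W W L contributes {-}.
From T -> H: add FIRST(H) = { -, ;, num }.
Union: FIRST(T) = { -, ;, num }.

{ -, ;, num }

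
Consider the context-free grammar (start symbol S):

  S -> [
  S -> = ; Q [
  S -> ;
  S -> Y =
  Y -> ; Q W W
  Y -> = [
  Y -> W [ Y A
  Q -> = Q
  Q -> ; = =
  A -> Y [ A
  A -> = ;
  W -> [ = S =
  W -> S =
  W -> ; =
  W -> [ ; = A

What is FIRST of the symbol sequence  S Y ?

Add FIRST(S) = { ;, =, [ }; S is not nullable, stop.

{ ;, =, [ }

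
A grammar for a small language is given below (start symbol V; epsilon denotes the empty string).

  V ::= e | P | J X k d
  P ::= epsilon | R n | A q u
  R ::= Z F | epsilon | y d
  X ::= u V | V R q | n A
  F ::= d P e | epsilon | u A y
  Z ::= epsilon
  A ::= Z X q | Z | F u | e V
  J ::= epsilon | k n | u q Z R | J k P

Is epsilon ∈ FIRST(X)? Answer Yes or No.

Nullable nonterminals: A, F, J, P, R, V, Z.
No production of X has an RHS whose symbols are all nullable, so X is not nullable.

No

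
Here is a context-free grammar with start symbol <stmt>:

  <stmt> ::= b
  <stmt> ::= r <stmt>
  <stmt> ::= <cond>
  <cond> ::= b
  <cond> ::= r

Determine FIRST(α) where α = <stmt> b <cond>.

Add FIRST(<stmt>) = { b, r }; <stmt> is not nullable, stop.

{ b, r }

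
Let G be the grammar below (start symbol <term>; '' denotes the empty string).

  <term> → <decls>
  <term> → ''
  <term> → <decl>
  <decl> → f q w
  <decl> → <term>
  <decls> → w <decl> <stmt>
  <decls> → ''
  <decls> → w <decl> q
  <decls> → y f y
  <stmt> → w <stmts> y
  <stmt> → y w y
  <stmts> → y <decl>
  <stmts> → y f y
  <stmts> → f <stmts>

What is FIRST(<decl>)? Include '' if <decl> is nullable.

{ f, w, y, '' }

<decl> → f q w contributes {f}.
From <decl> → <term>: add FIRST(<term>) = { f, w, y, '' } (including '' since <term> is nullable).
Union: FIRST(<decl>) = { f, w, y, '' }.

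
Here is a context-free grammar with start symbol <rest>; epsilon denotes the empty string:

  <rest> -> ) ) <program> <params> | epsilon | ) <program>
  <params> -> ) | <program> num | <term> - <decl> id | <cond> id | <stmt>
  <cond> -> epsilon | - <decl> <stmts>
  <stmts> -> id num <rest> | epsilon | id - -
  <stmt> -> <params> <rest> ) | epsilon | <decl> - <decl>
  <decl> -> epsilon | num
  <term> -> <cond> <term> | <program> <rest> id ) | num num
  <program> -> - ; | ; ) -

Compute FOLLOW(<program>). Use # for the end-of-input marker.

In <rest> -> ) ) <program> <params>: add FIRST(<params>)\{epsilon} = { ), -, ;, id, num }.
  Since <params> is nullable, also add FOLLOW(<rest>) = { #, ), -, ;, id, num }.
In <rest> -> ) <program>: <program> is at the end, add FOLLOW(<rest>) = { #, ), -, ;, id, num }.
In <params> -> <program> num: add FIRST(num) = { num }.
In <term> -> <program> <rest> id ): add FIRST(<rest> id )) = { ), id }.
Union: FOLLOW(<program>) = { #, ), -, ;, id, num }.

{ #, ), -, ;, id, num }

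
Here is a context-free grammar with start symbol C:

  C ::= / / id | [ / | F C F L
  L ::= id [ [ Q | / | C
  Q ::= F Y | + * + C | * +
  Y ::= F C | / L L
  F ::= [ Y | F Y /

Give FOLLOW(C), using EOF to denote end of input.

{ EOF, /, [, id }

C is the start symbol, so EOF ∈ FOLLOW(C).
In C ::= F C F L: add FIRST(F L) = { [ }.
In L ::= C: C is at the end, add FOLLOW(L) = { EOF, /, [, id }.
In Q ::= + * + C: C is at the end, add FOLLOW(Q) = { EOF, /, [, id }.
In Y ::= F C: C is at the end, add FOLLOW(Y) = { EOF, /, [, id }.
Union: FOLLOW(C) = { EOF, /, [, id }.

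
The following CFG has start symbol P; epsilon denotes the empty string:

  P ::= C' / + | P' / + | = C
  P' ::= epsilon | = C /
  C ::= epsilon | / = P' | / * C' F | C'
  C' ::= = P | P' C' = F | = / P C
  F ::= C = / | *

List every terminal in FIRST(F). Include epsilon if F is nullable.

{ *, /, = }

From F ::= C = /: C nullable, take FIRST(C) ∪ {=} = { /, = }.
F ::= * contributes {*}.
Union: FIRST(F) = { *, /, = }.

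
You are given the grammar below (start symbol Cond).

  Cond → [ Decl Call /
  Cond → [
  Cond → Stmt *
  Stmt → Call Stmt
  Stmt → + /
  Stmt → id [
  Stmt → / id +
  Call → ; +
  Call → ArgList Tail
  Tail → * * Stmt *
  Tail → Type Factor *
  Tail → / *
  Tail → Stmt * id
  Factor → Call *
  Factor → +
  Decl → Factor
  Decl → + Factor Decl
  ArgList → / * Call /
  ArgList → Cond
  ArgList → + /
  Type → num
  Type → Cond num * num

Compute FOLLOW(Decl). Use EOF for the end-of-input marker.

{ +, /, ;, [, id }

In Cond → [ Decl Call /: add FIRST(Call /) = { +, /, ;, [, id }.
In Decl → + Factor Decl: Decl is at the end, add FOLLOW(Decl) = { +, /, ;, [, id }.
Union: FOLLOW(Decl) = { +, /, ;, [, id }.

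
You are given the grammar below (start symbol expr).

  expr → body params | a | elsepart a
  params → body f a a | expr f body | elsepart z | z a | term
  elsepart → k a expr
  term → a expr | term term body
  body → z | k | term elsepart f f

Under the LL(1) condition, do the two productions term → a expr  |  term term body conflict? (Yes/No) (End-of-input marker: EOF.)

Yes

FIRST(a expr) = { a } and FIRST(term term body) = { a }.
Both contain a, so the two alternatives are not disjoint — LL(1) conflict.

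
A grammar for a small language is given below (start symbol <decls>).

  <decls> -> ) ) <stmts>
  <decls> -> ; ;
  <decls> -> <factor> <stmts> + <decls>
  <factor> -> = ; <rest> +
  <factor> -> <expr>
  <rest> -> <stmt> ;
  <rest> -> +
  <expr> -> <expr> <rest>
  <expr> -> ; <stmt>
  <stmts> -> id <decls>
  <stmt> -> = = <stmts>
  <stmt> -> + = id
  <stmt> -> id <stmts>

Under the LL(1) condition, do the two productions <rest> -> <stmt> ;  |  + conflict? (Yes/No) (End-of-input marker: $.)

Yes

FIRST(<stmt> ;) = { +, =, id } and FIRST(+) = { + }.
Both contain +, so the two alternatives are not disjoint — LL(1) conflict.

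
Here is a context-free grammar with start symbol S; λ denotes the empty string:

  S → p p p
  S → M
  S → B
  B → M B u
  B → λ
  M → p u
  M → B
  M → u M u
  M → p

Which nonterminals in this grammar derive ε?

Directly nullable (have an λ-production): B.
S → M with every symbol nullable, so S is nullable.
M → B with every symbol nullable, so M is nullable.

{ B, M, S }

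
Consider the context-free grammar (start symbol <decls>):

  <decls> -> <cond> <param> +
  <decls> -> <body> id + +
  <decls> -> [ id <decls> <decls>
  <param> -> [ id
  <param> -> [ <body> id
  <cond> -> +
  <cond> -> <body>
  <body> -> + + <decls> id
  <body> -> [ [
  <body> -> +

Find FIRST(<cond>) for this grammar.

<cond> -> + contributes {+}.
From <cond> -> <body>: add FIRST(<body>) = { +, [ }.
Union: FIRST(<cond>) = { +, [ }.

{ +, [ }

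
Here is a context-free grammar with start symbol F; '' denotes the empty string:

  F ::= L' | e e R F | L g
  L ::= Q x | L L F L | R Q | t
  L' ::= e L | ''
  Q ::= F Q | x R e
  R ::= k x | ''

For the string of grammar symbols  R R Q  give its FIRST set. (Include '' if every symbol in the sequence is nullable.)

{ e, k, t, x }

Add FIRST(R)\{''} = { k }; R is nullable, continue.
Add FIRST(R)\{''} = { k }; R is nullable, continue.
Add FIRST(Q) = { e, k, t, x }; Q is not nullable, stop.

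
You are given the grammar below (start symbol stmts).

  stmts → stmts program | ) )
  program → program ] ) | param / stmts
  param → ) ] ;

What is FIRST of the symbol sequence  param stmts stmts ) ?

{ ) }

Add FIRST(param) = { ) }; param is not nullable, stop.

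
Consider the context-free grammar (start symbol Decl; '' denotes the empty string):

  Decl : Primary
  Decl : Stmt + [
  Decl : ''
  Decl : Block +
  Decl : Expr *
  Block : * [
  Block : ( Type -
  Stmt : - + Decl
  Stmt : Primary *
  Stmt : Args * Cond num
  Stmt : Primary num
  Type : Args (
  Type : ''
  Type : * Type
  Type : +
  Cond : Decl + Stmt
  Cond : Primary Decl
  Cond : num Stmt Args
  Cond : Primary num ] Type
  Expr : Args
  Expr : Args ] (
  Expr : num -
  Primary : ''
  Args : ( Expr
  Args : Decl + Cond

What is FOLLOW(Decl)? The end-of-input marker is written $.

{ $, (, *, +, -, ], num }

Decl is the start symbol, so $ ∈ FOLLOW(Decl).
In Stmt : - + Decl: Decl is at the end, add FOLLOW(Stmt) = { (, *, +, -, ], num }.
In Cond : Decl + Stmt: add FIRST(+ Stmt) = { + }.
In Cond : Primary Decl: Decl is at the end, add FOLLOW(Cond) = { (, *, ], num }.
In Args : Decl + Cond: add FIRST(+ Cond) = { + }.
Union: FOLLOW(Decl) = { $, (, *, +, -, ], num }.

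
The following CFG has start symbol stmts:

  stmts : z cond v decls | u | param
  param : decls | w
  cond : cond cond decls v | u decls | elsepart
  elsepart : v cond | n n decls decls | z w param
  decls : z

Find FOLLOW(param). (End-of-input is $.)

In stmts : param: param is at the end, add FOLLOW(stmts) = { $ }.
In elsepart : z w param: param is at the end, add FOLLOW(elsepart) = { n, u, v, z }.
Union: FOLLOW(param) = { $, n, u, v, z }.

{ $, n, u, v, z }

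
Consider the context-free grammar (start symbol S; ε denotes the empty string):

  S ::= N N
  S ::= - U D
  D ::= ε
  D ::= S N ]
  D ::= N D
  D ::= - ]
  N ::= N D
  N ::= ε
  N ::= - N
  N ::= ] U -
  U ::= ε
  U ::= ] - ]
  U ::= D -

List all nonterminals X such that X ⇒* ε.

{ D, N, S, U }

Directly nullable (have an ε-production): D, N, U.
S ::= N N with every symbol nullable, so S is nullable.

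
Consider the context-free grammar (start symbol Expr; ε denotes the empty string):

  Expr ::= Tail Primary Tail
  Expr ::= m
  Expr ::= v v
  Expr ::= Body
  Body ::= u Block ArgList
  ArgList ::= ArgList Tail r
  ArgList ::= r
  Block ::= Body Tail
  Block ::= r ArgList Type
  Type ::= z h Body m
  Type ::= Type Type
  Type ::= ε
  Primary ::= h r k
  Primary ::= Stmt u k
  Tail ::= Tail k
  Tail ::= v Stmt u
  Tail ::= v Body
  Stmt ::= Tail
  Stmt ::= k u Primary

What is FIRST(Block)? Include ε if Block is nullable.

{ r, u }

From Block ::= Body Tail: add FIRST(Body) = { u }.
Block ::= r ArgList Type contributes {r}.
Union: FIRST(Block) = { r, u }.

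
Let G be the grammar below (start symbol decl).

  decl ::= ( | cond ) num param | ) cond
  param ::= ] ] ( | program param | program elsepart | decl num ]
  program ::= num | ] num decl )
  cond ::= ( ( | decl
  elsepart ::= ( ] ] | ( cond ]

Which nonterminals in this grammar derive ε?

No nonterminal has an empty production or an RHS whose symbols are all nullable.

{ } (none)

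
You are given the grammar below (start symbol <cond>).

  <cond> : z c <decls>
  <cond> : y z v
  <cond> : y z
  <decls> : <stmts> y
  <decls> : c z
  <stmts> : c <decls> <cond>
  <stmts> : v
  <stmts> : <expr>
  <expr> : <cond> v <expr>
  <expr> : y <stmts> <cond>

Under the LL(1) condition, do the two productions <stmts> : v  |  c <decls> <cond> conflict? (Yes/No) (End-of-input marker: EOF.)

FIRST(v) = { v } and FIRST(c <decls> <cond>) = { c }.
The FIRST sets are disjoint and neither alternative is nullable — no conflict.

No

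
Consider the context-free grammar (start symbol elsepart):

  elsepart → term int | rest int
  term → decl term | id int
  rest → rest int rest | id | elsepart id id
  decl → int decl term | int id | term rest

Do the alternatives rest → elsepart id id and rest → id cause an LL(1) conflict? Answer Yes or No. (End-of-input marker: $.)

Yes

FIRST(elsepart id id) = { id, int } and FIRST(id) = { id }.
Both contain id, so the two alternatives are not disjoint — LL(1) conflict.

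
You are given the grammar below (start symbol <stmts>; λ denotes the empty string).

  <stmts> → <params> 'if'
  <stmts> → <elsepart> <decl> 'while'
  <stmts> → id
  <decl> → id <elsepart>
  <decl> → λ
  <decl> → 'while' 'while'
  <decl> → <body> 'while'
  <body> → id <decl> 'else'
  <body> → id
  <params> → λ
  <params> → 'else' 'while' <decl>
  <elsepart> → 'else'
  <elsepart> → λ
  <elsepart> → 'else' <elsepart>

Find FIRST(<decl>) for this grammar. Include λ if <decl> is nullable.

<decl> → id <elsepart> contributes {id}.
<decl> → λ contributes λ.
<decl> → 'while' 'while' contributes {'while'}.
From <decl> → <body> 'while': add FIRST(<body>) = { id }.
Union: FIRST(<decl>) = { 'while', id, λ }.

{ 'while', id, λ }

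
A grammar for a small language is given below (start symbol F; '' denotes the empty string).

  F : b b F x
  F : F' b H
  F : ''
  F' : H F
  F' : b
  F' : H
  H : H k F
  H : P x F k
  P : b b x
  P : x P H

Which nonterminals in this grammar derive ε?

{ F }

Directly nullable (have an ''-production): F.
No other nonterminal has a production whose RHS symbols are all nullable.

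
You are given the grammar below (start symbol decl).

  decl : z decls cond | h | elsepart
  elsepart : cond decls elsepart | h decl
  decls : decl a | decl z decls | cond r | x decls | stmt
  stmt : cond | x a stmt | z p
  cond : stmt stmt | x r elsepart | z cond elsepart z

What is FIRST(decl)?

decl : z decls cond contributes {z}.
decl : h contributes {h}.
From decl : elsepart: add FIRST(elsepart) = { h, x, z }.
Union: FIRST(decl) = { h, x, z }.

{ h, x, z }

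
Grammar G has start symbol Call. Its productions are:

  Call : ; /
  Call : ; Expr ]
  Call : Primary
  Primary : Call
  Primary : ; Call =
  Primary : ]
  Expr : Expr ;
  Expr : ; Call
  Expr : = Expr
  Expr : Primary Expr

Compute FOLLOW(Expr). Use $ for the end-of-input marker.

{ ;, ] }

In Call : ; Expr ]: add FIRST(]) = { ] }.
In Expr : Expr ;: add FIRST(;) = { ; }.
In Expr : = Expr: Expr is at the end, add FOLLOW(Expr) = { ;, ] }.
In Expr : Primary Expr: Expr is at the end, add FOLLOW(Expr) = { ;, ] }.
Union: FOLLOW(Expr) = { ;, ] }.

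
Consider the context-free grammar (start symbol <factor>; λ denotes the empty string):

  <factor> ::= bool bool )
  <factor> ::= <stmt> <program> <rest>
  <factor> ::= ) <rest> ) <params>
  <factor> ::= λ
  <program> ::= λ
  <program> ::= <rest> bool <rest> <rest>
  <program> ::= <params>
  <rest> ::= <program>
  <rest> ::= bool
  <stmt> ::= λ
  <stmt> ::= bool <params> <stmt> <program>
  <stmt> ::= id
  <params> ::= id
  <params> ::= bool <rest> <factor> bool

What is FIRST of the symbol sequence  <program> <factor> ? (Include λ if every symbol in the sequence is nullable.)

{ ), bool, id, λ }

Add FIRST(<program>)\{λ} = { bool, id }; <program> is nullable, continue.
Add FIRST(<factor>)\{λ} = { ), bool, id }; <factor> is nullable, continue.
Every symbol is nullable, so include λ.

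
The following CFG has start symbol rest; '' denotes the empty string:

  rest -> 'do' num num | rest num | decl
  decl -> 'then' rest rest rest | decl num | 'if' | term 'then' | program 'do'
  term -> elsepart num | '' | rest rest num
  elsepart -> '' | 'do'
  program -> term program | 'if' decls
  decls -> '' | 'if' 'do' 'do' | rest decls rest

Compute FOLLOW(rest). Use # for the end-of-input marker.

{ #, 'do', 'if', 'then', num }

rest is the start symbol, so # ∈ FOLLOW(rest).
In rest -> rest num: add FIRST(num) = { num }.
In decl -> 'then' rest rest rest: add FIRST(rest rest) = { 'do', 'if', 'then', num }.
In decl -> 'then' rest rest rest: add FIRST(rest) = { 'do', 'if', 'then', num }.
In decl -> 'then' rest rest rest: rest is at the end, add FOLLOW(decl) = { #, 'do', 'if', 'then', num }.
In term -> rest rest num: add FIRST(rest num) = { 'do', 'if', 'then', num }.
In term -> rest rest num: add FIRST(num) = { num }.
In decls -> rest decls rest: add FIRST(decls rest) = { 'do', 'if', 'then', num }.
In decls -> rest decls rest: rest is at the end, add FOLLOW(decls) = { 'do', 'if', 'then', num }.
Union: FOLLOW(rest) = { #, 'do', 'if', 'then', num }.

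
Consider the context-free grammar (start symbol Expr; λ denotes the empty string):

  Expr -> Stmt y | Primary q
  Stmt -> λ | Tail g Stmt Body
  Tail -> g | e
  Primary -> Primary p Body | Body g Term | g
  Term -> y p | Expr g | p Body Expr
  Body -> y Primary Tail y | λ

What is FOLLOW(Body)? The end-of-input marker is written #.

In Stmt -> Tail g Stmt Body: Body is at the end, add FOLLOW(Stmt) = { y }.
In Primary -> Primary p Body: Body is at the end, add FOLLOW(Primary) = { e, g, p, q }.
In Primary -> Body g Term: add FIRST(g Term) = { g }.
In Term -> p Body Expr: add FIRST(Expr) = { e, g, y }.
Union: FOLLOW(Body) = { e, g, p, q, y }.

{ e, g, p, q, y }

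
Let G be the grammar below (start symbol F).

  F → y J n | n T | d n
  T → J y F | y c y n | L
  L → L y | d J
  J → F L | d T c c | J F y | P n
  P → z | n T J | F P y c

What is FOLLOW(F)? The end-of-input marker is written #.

{ #, c, d, n, y, z }

F is the start symbol, so # ∈ FOLLOW(F).
In T → J y F: F is at the end, add FOLLOW(T) = { #, c, d, n, y, z }.
In J → F L: add FIRST(L) = { d }.
In J → J F y: add FIRST(y) = { y }.
In P → F P y c: add FIRST(P y c) = { d, n, y, z }.
Union: FOLLOW(F) = { #, c, d, n, y, z }.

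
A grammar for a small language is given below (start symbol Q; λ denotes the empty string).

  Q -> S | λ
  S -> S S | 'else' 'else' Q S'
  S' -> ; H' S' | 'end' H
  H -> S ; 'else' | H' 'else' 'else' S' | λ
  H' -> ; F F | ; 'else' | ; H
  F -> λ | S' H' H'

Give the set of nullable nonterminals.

{ F, H, Q }

Directly nullable (have an λ-production): Q, H, F.
No other nonterminal has a production whose RHS symbols are all nullable.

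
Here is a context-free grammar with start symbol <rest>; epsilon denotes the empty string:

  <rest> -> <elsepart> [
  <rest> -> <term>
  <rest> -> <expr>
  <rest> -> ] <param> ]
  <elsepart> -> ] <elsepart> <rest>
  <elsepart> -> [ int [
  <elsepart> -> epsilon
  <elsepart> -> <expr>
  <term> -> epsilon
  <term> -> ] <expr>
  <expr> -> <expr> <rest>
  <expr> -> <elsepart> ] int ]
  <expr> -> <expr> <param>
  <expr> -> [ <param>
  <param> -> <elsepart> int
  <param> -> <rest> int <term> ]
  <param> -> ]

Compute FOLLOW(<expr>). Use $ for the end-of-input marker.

In <rest> -> <expr>: <expr> is at the end, add FOLLOW(<rest>) = { $, [, ], int }.
In <elsepart> -> <expr>: <expr> is at the end, add FOLLOW(<elsepart>) = { [, ], int }.
In <term> -> ] <expr>: <expr> is at the end, add FOLLOW(<term>) = { $, [, ], int }.
In <expr> -> <expr> <rest>: add FIRST(<rest>)\{epsilon} = { [, ] }.
  Since <rest> is nullable, also add FOLLOW(<expr>) = { $, [, ], int }.
In <expr> -> <expr> <param>: add FIRST(<param>) = { [, ], int }.
Union: FOLLOW(<expr>) = { $, [, ], int }.

{ $, [, ], int }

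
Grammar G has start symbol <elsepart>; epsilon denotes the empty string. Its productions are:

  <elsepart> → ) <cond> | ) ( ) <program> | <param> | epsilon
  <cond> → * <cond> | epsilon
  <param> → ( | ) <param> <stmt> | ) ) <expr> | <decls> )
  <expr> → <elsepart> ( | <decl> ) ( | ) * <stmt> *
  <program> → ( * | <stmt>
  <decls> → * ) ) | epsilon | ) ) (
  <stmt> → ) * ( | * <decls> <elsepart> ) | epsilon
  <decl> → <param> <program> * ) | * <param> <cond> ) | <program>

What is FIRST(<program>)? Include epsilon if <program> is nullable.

{ (, ), *, epsilon }

<program> → ( * contributes {(}.
From <program> → <stmt>: add FIRST(<stmt>) = { ), *, epsilon } (including epsilon since <stmt> is nullable).
Union: FIRST(<program>) = { (, ), *, epsilon }.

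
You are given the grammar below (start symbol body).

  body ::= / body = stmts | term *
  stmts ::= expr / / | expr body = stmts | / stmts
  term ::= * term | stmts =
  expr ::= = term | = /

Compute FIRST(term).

{ *, /, = }

term ::= * term contributes {*}.
From term ::= stmts =: add FIRST(stmts) = { /, = }.
Union: FIRST(term) = { *, /, = }.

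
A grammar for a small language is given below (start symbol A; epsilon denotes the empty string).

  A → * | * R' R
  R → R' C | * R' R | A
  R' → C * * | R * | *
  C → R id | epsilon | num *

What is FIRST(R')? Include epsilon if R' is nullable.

From R' → C * *: C nullable, take FIRST(C) ∪ {*} = { *, num }.
From R' → R *: add FIRST(R) = { *, num }.
R' → * contributes {*}.
Union: FIRST(R') = { *, num }.

{ *, num }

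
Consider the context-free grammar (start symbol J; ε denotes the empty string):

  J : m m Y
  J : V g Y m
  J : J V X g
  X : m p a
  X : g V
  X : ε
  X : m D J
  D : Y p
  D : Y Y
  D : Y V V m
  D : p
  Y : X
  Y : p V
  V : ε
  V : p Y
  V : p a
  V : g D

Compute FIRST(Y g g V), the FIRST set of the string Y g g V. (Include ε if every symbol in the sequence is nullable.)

{ g, m, p }

Add FIRST(Y)\{ε} = { g, m, p }; Y is nullable, continue.
g is a terminal; add {g} and stop.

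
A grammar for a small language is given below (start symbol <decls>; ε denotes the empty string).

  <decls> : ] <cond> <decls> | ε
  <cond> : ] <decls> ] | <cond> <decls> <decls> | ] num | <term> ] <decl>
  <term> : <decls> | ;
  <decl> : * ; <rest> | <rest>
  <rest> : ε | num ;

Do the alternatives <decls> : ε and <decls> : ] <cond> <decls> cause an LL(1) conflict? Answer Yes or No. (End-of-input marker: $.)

Yes

FIRST(ε) = { ε } and FIRST(] <cond> <decls>) = { ] }.
The first alternative is nullable and FOLLOW(<decls>) = { $, ] } shares ] with FIRST of the second — conflict.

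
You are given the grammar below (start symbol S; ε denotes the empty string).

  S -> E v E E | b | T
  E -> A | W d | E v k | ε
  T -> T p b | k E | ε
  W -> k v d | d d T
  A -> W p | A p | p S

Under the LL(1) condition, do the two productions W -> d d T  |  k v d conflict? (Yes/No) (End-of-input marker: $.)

No

FIRST(d d T) = { d } and FIRST(k v d) = { k }.
The FIRST sets are disjoint and neither alternative is nullable — no conflict.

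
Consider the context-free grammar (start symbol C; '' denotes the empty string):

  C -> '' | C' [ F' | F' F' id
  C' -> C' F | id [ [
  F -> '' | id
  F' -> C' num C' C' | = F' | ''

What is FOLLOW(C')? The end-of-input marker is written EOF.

In C -> C' [ F': add FIRST([ F') = { [ }.
In C' -> C' F: add FIRST(F)\{''} = { id }.
  Since F is nullable, also add FOLLOW(C') = { EOF, =, [, id, num }.
In F' -> C' num C' C': add FIRST(num C' C') = { num }.
In F' -> C' num C' C': add FIRST(C') = { id }.
In F' -> C' num C' C': C' is at the end, add FOLLOW(F') = { EOF, =, id }.
Union: FOLLOW(C') = { EOF, =, [, id, num }.

{ EOF, =, [, id, num }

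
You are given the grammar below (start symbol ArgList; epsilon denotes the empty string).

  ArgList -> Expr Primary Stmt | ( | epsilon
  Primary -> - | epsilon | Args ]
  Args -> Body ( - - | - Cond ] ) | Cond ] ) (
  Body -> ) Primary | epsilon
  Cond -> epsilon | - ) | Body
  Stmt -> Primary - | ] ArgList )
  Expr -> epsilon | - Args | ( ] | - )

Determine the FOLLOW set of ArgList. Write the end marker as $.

ArgList is the start symbol, so $ ∈ FOLLOW(ArgList).
In Stmt -> ] ArgList ): add FIRST()) = { ) }.
Union: FOLLOW(ArgList) = { $, ) }.

{ $, ) }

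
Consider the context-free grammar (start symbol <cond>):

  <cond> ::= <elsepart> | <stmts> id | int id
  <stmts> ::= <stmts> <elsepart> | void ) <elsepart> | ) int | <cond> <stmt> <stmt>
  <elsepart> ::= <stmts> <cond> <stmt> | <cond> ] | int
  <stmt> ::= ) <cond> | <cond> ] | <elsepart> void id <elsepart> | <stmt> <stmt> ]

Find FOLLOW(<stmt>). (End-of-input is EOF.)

{ EOF, ), ], id, int, void }

In <stmts> ::= <cond> <stmt> <stmt>: add FIRST(<stmt>) = { ), int, void }.
In <stmts> ::= <cond> <stmt> <stmt>: <stmt> is at the end, add FOLLOW(<stmts>) = { ), id, int, void }.
In <elsepart> ::= <stmts> <cond> <stmt>: <stmt> is at the end, add FOLLOW(<elsepart>) = { EOF, ), ], id, int, void }.
In <stmt> ::= <stmt> <stmt> ]: add FIRST(<stmt> ]) = { ), int, void }.
In <stmt> ::= <stmt> <stmt> ]: add FIRST(]) = { ] }.
Union: FOLLOW(<stmt>) = { EOF, ), ], id, int, void }.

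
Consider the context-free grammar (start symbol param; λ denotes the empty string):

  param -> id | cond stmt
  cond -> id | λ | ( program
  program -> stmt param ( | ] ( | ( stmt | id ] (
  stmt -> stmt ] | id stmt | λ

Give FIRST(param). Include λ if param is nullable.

{ (, ], id, λ }

param -> id contributes {id}.
From param -> cond stmt: cond, stmt nullable, take FIRST(cond) ∪ FIRST(stmt) = { (, ], id }; also λ since the whole RHS is nullable.
Union: FIRST(param) = { (, ], id, λ }.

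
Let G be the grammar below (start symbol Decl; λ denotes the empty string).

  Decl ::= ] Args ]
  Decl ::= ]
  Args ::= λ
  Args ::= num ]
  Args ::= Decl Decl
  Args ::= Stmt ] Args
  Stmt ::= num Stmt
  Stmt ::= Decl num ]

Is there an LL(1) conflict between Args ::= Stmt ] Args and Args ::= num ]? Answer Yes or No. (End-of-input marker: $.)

FIRST(Stmt ] Args) = { ], num } and FIRST(num ]) = { num }.
Both contain num, so the two alternatives are not disjoint — LL(1) conflict.

Yes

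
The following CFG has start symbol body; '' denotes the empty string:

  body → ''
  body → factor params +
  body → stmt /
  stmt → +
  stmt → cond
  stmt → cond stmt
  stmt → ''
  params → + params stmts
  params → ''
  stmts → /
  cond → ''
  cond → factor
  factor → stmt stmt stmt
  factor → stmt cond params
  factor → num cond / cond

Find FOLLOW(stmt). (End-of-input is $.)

In body → stmt /: add FIRST(/) = { / }.
In stmt → cond stmt: stmt is at the end, add FOLLOW(stmt) = { +, /, num }.
In factor → stmt stmt stmt: add FIRST(stmt stmt)\{''} = { +, num }.
  Since stmt stmt is nullable, also add FOLLOW(factor) = { +, /, num }.
In factor → stmt stmt stmt: add FIRST(stmt)\{''} = { +, num }.
  Since stmt is nullable, also add FOLLOW(factor) = { +, /, num }.
In factor → stmt stmt stmt: stmt is at the end, add FOLLOW(factor) = { +, /, num }.
In factor → stmt cond params: add FIRST(cond params)\{''} = { +, num }.
  Since cond params is nullable, also add FOLLOW(factor) = { +, /, num }.
Union: FOLLOW(stmt) = { +, /, num }.

{ +, /, num }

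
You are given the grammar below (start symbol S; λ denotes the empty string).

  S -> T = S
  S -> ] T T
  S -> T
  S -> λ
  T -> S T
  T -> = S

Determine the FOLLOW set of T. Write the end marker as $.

{ $, =, ] }

In S -> T = S: add FIRST(= S) = { = }.
In S -> ] T T: add FIRST(T) = { =, ] }.
In S -> ] T T: T is at the end, add FOLLOW(S) = { $, =, ] }.
In S -> T: T is at the end, add FOLLOW(S) = { $, =, ] }.
In T -> S T: T is at the end, add FOLLOW(T) = { $, =, ] }.
Union: FOLLOW(T) = { $, =, ] }.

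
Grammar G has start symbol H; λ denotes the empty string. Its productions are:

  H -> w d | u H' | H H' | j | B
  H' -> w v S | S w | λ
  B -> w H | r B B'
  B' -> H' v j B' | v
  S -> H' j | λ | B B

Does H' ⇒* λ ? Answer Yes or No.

H' has an λ-production, so H' ⇒ λ.

Yes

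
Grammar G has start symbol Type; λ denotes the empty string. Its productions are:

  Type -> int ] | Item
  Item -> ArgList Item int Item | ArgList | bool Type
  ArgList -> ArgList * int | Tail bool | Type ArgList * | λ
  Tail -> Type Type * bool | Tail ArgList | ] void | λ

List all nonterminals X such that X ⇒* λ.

{ ArgList, Item, Tail, Type }

Directly nullable (have an λ-production): ArgList, Tail.
Item -> ArgList with every symbol nullable, so Item is nullable.
Type -> Item with every symbol nullable, so Type is nullable.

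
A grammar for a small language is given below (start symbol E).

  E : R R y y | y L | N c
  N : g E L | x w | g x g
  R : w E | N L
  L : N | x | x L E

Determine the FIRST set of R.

{ g, w, x }

R : w E contributes {w}.
From R : N L: add FIRST(N) = { g, x }.
Union: FIRST(R) = { g, w, x }.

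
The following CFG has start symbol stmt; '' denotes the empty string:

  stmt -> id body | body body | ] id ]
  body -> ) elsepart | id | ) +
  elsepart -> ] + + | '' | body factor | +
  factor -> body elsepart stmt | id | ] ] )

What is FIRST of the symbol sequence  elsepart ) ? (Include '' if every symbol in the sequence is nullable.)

{ ), +, ], id }

Add FIRST(elsepart)\{''} = { ), +, ], id }; elsepart is nullable, continue.
) is a terminal; add {)} and stop.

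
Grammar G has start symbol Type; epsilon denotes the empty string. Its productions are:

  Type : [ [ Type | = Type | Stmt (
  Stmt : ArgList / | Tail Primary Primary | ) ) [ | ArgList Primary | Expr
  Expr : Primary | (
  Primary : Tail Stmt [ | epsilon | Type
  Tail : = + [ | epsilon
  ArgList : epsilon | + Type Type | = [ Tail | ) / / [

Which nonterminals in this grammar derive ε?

{ ArgList, Expr, Primary, Stmt, Tail }

Directly nullable (have an epsilon-production): Primary, Tail, ArgList.
Expr : Primary with every symbol nullable, so Expr is nullable.
Stmt : Tail Primary Primary with every symbol nullable, so Stmt is nullable.
No other nonterminal has a production whose RHS symbols are all nullable.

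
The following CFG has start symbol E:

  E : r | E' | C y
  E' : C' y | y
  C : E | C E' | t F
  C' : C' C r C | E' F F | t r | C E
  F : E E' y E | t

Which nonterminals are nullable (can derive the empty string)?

{ } (none)

No nonterminal has an empty production or an RHS whose symbols are all nullable.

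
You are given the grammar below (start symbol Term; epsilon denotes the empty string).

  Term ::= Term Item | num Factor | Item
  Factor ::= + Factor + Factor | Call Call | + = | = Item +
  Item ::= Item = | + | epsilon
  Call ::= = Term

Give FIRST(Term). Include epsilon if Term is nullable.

{ +, =, num, epsilon }

From Term ::= Term Item: Term, Item nullable, take FIRST(Term) ∪ FIRST(Item) = { +, =, num }; also epsilon since the whole RHS is nullable.
Term ::= num Factor contributes {num}.
From Term ::= Item: add FIRST(Item) = { +, =, epsilon } (including epsilon since Item is nullable).
Union: FIRST(Term) = { +, =, num, epsilon }.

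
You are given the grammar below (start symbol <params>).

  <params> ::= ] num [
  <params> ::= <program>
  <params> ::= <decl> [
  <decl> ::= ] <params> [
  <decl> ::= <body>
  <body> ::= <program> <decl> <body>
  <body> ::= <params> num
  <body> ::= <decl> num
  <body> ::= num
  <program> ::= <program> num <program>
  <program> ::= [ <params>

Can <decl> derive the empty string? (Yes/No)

No nonterminal in this grammar is nullable.
No production of <decl> has an RHS whose symbols are all nullable, so <decl> is not nullable.

No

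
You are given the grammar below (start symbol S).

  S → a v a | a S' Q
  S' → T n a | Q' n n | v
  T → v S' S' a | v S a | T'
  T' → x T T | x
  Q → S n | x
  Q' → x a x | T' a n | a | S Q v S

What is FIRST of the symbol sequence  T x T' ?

Add FIRST(T) = { v, x }; T is not nullable, stop.

{ v, x }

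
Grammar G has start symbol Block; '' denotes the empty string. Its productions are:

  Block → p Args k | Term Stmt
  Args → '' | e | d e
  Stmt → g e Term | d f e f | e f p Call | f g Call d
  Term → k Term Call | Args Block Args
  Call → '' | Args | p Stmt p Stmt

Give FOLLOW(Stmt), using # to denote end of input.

{ #, d, e, f, g, p }

In Block → Term Stmt: Stmt is at the end, add FOLLOW(Block) = { #, d, e, f, g, p }.
In Call → p Stmt p Stmt: add FIRST(p Stmt) = { p }.
In Call → p Stmt p Stmt: Stmt is at the end, add FOLLOW(Call) = { #, d, e, f, g, p }.
Union: FOLLOW(Stmt) = { #, d, e, f, g, p }.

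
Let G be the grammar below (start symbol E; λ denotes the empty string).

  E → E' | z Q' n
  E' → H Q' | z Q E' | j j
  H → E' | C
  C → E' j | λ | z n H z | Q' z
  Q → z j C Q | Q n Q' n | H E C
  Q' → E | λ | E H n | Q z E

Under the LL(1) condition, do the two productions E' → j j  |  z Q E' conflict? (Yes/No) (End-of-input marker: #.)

FIRST(j j) = { j } and FIRST(z Q E') = { z }.
The FIRST sets are disjoint and neither alternative is nullable — no conflict.

No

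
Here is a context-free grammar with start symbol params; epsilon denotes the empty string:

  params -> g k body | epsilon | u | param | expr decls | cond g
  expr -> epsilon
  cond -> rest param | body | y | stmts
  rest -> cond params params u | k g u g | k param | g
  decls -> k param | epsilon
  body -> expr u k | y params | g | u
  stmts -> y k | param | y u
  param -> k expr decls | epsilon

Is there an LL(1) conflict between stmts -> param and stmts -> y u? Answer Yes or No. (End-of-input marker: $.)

FIRST(param) = { k, epsilon } and FIRST(y u) = { y }.
The first alternative is nullable and FOLLOW(stmts) = { g, k, u, y } shares y with FIRST of the second — conflict.

Yes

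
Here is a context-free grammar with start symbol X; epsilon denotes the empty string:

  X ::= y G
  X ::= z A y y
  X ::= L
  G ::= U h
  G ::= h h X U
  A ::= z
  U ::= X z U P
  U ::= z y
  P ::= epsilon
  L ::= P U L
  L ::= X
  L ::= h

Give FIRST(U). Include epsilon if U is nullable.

{ h, y, z }

From U ::= X z U P: add FIRST(X) = { h, y, z }.
U ::= z y contributes {z}.
Union: FIRST(U) = { h, y, z }.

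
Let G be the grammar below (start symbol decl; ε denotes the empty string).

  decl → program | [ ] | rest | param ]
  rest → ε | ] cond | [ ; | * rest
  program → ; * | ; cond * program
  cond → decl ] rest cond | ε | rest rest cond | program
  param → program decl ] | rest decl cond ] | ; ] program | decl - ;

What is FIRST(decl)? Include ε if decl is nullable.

From decl → program: add FIRST(program) = { ; }.
decl → [ ] contributes {[}.
From decl → rest: add FIRST(rest) = { *, [, ], ε } (including ε since rest is nullable).
From decl → param ]: add FIRST(param) = { *, -, ;, [, ] }.
Union: FIRST(decl) = { *, -, ;, [, ], ε }.

{ *, -, ;, [, ], ε }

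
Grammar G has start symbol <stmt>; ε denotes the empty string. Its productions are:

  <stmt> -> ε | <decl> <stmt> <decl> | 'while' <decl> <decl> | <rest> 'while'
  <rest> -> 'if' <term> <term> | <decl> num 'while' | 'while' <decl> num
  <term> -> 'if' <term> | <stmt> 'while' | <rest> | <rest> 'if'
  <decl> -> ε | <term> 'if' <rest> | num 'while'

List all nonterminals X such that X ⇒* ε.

Directly nullable (have an ε-production): <stmt>, <decl>.
No other nonterminal has a production whose RHS symbols are all nullable.

{ <decl>, <stmt> }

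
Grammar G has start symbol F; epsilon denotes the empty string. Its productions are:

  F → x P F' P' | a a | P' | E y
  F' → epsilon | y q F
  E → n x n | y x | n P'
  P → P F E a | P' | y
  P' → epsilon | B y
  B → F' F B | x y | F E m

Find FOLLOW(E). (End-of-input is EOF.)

In F → E y: add FIRST(y) = { y }.
In P → P F E a: add FIRST(a) = { a }.
In B → F E m: add FIRST(m) = { m }.
Union: FOLLOW(E) = { a, m, y }.

{ a, m, y }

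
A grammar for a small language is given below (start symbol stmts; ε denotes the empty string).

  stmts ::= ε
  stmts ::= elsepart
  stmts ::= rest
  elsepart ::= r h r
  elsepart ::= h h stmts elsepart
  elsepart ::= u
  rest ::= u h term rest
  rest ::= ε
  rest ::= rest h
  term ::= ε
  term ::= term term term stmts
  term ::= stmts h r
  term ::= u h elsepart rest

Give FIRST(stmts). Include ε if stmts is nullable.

stmts ::= ε contributes ε.
From stmts ::= elsepart: add FIRST(elsepart) = { h, r, u }.
From stmts ::= rest: add FIRST(rest) = { h, u, ε } (including ε since rest is nullable).
Union: FIRST(stmts) = { h, r, u, ε }.

{ h, r, u, ε }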